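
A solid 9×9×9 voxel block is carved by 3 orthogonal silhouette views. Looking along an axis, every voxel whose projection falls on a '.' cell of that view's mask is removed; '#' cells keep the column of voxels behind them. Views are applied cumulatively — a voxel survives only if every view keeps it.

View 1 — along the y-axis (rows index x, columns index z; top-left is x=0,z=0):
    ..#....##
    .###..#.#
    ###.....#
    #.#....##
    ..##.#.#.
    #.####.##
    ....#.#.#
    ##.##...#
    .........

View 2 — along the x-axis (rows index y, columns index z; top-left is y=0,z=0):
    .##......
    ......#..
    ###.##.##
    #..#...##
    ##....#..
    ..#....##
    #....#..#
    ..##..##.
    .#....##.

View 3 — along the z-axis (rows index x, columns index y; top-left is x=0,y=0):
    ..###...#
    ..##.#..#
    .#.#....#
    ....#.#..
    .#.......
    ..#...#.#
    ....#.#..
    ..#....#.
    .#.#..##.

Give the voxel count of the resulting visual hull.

before carving: 729 voxels (9×9×9)
after view 1 [y-axis, 35 of 81 cells solid] → remaining = 315
after view 2 [x-axis, 30 of 81 cells solid] → remaining = 123
after view 3 [z-axis, 25 of 81 cells solid] → remaining = 38

|visual hull| = 38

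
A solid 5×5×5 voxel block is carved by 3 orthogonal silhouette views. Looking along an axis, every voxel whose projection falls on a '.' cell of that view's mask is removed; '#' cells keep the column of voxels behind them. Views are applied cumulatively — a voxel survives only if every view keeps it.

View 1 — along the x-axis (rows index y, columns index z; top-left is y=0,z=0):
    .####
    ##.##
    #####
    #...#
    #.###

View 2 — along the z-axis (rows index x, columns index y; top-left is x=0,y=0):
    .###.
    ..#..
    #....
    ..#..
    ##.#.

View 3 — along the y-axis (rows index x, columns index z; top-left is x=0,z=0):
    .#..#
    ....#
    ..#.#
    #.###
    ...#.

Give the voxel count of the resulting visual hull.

14 voxels

full grid |V| = 125
[1] x-view keeps 19 columns → grid now 95
[2] z-view keeps 9 columns → grid now 35
[3] y-view keeps 10 columns → grid now 14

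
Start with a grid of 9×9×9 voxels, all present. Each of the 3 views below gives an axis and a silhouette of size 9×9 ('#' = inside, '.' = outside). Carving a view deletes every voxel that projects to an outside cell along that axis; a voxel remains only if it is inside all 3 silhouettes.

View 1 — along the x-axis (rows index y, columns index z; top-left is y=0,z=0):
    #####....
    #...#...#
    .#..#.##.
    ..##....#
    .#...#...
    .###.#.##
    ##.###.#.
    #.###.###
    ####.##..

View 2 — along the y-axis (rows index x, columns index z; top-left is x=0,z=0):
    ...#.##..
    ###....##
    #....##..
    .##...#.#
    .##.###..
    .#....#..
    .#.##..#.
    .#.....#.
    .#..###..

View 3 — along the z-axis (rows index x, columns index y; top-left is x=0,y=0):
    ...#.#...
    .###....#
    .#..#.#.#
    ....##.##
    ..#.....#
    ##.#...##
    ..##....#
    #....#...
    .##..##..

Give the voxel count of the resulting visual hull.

start: 9×9×9 = 729 voxels
  1. axis=0 (YZ plane), |mask|=42  ⇒  voxels=378
  2. axis=1 (XZ plane), |mask|=32  ⇒  voxels=148
  3. axis=2 (XY plane), |mask|=30  ⇒  voxels=58

|visual hull| = 58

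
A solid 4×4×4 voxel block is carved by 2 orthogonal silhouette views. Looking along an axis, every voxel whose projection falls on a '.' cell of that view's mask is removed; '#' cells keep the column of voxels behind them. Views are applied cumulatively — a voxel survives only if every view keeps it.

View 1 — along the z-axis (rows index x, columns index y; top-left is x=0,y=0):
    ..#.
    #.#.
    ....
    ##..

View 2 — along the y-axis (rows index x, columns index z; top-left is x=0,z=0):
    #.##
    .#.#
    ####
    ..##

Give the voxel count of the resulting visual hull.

11 voxels

start: 4×4×4 = 64 voxels
carve view 1 (along z, XY-mask fill 5/16): 20 voxels remain
carve view 2 (along y, XZ-mask fill 11/16): 11 voxels remain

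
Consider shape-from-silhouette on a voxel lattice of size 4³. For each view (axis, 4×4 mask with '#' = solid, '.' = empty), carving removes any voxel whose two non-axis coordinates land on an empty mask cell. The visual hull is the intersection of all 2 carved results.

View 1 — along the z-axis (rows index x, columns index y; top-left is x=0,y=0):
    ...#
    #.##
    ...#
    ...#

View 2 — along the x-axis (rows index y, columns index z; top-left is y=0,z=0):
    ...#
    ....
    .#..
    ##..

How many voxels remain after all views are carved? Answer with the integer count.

initial block: 4^3 = 64
carve view 1 (along z, XY-mask fill 6/16): 24 voxels remain
carve view 2 (along x, YZ-mask fill 4/16): 10 voxels remain

voxel count = 10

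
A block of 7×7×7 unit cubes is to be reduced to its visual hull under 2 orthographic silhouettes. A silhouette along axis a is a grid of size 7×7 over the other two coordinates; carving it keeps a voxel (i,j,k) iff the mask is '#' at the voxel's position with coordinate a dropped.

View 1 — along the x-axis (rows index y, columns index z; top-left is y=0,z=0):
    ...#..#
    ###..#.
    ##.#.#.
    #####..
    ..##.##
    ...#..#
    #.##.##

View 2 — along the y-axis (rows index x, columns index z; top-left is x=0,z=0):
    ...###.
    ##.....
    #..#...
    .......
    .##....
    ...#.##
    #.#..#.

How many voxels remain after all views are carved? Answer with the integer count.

61 voxels

before carving: 343 voxels (7×7×7)
step 1: project along x, AND mask (26/49) → |grid| = 182
step 2: project along y, AND mask (15/49) → |grid| = 61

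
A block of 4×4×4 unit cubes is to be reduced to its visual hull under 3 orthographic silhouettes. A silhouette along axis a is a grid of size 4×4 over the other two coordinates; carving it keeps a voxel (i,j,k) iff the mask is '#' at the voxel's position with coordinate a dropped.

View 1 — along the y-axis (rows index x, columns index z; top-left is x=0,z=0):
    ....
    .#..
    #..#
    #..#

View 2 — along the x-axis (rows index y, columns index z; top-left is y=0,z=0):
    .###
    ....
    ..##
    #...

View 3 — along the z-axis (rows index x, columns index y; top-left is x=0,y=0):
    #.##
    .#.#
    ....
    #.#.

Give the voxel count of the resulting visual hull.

voxel count = 2

initial block: 4^3 = 64
V1 y: intersect with XZ mask (5 set) -- 20 left
V2 x: intersect with YZ mask (6 set) -- 7 left
V3 z: intersect with XY mask (7 set) -- 2 left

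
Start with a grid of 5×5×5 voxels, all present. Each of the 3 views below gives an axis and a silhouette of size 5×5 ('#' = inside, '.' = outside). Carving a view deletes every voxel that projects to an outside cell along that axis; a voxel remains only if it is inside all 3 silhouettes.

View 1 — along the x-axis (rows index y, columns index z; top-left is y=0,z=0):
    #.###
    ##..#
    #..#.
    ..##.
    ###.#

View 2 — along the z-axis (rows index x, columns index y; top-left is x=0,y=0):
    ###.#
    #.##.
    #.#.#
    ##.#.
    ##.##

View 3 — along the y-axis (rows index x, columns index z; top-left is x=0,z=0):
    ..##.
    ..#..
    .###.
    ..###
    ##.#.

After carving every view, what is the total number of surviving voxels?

before carving: 125 voxels (5×5×5)
carve view 1 (along x, YZ-mask fill 15/25): 75 voxels remain
carve view 2 (along z, XY-mask fill 17/25): 53 voxels remain
carve view 3 (along y, XZ-mask fill 12/25): 24 voxels remain

remaining voxels: 24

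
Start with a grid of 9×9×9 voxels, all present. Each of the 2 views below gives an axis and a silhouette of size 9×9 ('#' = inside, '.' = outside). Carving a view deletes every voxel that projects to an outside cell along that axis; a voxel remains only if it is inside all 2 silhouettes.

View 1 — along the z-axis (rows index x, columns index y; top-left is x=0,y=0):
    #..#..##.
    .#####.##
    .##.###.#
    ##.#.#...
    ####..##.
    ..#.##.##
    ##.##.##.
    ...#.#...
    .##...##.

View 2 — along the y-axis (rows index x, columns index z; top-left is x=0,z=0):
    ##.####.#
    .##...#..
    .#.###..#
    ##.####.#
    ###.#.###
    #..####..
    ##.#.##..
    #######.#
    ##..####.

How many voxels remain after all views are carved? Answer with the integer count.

remaining voxels: 244

start: 9×9×9 = 729 voxels
  1. axis=2 (XY plane), |mask|=44  ⇒  voxels=396
  2. axis=1 (XZ plane), |mask|=53  ⇒  voxels=244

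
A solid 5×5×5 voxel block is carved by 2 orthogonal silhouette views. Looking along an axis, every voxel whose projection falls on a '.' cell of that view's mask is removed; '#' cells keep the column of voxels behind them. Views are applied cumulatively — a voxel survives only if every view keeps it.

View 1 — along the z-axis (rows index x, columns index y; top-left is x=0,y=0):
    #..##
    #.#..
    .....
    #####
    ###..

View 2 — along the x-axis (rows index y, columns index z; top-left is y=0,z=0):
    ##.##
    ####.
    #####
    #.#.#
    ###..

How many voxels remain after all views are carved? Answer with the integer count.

full grid |V| = 125
[1] z-view keeps 13 columns → grid now 65
[2] x-view keeps 19 columns → grid now 51

voxel count = 51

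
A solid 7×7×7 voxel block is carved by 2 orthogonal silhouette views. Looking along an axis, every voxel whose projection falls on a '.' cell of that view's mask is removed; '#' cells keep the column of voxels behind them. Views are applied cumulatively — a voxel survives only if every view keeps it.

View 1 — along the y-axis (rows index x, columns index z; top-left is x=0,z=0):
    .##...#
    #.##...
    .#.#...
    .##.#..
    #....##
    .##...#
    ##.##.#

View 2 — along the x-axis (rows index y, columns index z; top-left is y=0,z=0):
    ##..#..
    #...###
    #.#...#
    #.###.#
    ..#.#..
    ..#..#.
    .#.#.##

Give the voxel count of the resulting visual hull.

full grid |V| = 343
V1 y: intersect with XZ mask (22 set) -- 154 left
V2 x: intersect with YZ mask (23 set) -- 71 left

71 voxels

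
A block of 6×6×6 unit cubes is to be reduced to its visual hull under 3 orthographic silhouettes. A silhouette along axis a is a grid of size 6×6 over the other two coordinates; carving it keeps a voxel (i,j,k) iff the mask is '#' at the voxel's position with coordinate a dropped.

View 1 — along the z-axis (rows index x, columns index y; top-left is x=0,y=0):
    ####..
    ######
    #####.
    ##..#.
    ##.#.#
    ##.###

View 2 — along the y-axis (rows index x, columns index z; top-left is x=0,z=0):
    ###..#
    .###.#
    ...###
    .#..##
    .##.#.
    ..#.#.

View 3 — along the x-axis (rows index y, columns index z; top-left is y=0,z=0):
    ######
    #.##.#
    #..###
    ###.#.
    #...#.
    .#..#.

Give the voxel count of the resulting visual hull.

55 voxels

initial block: 6^3 = 216
step 1: project along z, AND mask (27/36) → |grid| = 162
step 2: project along y, AND mask (19/36) → |grid| = 86
step 3: project along x, AND mask (22/36) → |grid| = 55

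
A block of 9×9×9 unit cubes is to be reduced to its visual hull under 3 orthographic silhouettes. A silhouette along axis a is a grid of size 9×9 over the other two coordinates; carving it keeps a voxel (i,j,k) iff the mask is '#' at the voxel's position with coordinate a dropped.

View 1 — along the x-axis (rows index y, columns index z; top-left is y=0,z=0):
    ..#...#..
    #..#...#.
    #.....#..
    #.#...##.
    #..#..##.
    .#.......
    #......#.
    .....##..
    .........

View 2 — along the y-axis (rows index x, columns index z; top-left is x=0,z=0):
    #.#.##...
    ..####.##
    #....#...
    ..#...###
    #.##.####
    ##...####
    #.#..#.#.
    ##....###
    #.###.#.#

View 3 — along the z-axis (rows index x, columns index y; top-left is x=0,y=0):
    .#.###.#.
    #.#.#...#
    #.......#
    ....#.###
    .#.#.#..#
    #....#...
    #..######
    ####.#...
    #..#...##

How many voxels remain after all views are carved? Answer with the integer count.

remaining voxels: 45

before carving: 729 voxels (9×9×9)
carve view 1 (along x, YZ-mask fill 20/81): 180 voxels remain
carve view 2 (along y, XZ-mask fill 44/81): 110 voxels remain
carve view 3 (along z, XY-mask fill 37/81): 45 voxels remain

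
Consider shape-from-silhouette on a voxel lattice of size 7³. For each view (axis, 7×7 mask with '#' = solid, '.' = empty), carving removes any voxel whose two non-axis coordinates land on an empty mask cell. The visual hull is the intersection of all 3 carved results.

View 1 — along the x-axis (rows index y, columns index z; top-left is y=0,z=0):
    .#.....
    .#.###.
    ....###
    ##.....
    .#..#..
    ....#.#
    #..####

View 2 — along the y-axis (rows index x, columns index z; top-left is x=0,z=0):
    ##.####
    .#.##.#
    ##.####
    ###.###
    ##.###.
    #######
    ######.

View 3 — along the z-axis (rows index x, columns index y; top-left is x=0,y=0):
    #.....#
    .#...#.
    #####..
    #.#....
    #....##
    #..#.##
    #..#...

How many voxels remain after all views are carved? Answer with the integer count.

voxel count = 46

before carving: 343 voxels (7×7×7)
  1. axis=0 (YZ plane), |mask|=19  ⇒  voxels=133
  2. axis=1 (XZ plane), |mask|=40  ⇒  voxels=120
  3. axis=2 (XY plane), |mask|=20  ⇒  voxels=46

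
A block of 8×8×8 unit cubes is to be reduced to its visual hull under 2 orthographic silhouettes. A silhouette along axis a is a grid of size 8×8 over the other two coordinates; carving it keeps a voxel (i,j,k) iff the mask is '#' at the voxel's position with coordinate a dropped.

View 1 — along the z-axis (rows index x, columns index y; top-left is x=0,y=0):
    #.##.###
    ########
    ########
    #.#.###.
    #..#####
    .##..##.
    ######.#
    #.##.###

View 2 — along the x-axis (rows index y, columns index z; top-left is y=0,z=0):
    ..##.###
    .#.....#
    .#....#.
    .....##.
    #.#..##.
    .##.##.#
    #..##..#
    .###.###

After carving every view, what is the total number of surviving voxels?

193 voxels

start: 8×8×8 = 512 voxels
  1. axis=2 (XY plane), |mask|=50  ⇒  voxels=400
  2. axis=0 (YZ plane), |mask|=30  ⇒  voxels=193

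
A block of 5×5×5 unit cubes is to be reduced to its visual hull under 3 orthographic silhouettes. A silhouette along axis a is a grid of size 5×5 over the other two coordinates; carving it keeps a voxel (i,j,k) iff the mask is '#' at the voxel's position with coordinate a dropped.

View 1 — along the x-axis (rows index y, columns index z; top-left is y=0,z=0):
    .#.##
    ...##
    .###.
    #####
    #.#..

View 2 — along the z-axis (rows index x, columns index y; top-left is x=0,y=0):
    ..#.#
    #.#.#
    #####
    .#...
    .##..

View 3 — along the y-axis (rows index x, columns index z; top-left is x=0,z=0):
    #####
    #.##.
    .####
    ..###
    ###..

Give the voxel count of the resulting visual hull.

27 voxels

start: 5×5×5 = 125 voxels
step 1: project along x, AND mask (15/25) → |grid| = 75
step 2: project along z, AND mask (13/25) → |grid| = 35
step 3: project along y, AND mask (18/25) → |grid| = 27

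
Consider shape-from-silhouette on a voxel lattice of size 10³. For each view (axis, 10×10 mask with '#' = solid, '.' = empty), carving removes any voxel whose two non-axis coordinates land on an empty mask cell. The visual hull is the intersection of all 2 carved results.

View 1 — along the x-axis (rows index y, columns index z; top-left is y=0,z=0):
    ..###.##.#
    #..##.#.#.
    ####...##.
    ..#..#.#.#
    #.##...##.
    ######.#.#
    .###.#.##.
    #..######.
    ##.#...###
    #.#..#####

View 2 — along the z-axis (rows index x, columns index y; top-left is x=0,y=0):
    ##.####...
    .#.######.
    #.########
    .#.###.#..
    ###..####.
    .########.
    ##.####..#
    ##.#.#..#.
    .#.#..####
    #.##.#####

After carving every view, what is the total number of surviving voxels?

|visual hull| = 405

start: 10×10×10 = 1000 voxels
  1. axis=0 (YZ plane), |mask|=60  ⇒  voxels=600
  2. axis=2 (XY plane), |mask|=68  ⇒  voxels=405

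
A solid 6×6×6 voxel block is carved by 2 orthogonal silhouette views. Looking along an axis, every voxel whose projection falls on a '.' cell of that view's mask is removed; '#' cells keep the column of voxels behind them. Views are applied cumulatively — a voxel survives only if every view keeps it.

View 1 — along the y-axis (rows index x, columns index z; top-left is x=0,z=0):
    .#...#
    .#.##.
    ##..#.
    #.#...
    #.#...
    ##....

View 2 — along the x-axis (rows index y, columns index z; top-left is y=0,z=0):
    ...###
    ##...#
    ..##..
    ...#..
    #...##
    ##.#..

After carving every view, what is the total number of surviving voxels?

before carving: 216 voxels (6×6×6)
  1. axis=1 (XZ plane), |mask|=14  ⇒  voxels=84
  2. axis=0 (YZ plane), |mask|=15  ⇒  voxels=33

33 voxels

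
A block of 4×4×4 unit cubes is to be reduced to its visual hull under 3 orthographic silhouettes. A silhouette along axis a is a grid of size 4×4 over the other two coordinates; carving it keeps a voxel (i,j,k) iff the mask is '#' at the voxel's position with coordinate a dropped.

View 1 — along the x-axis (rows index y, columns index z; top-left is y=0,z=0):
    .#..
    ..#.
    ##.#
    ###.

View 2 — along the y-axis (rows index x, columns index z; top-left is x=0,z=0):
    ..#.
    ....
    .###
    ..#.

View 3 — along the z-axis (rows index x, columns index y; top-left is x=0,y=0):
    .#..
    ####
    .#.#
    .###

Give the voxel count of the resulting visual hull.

6 voxels

before carving: 64 voxels (4×4×4)
step 1: project along x, AND mask (8/16) → |grid| = 32
step 2: project along y, AND mask (5/16) → |grid| = 10
step 3: project along z, AND mask (10/16) → |grid| = 6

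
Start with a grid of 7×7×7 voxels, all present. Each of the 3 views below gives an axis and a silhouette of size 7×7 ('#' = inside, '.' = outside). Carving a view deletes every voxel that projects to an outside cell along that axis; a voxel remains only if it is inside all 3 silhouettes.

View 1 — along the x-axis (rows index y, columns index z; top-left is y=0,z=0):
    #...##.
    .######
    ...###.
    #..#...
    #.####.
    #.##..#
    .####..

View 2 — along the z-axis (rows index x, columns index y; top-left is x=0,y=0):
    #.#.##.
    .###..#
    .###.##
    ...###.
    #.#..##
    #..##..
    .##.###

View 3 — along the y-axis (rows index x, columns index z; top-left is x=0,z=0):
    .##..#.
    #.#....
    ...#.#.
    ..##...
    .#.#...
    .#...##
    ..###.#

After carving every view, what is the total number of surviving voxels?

remaining voxels: 41

start: 7×7×7 = 343 voxels
  1. axis=0 (YZ plane), |mask|=27  ⇒  voxels=189
  2. axis=2 (XY plane), |mask|=28  ⇒  voxels=106
  3. axis=1 (XZ plane), |mask|=18  ⇒  voxels=41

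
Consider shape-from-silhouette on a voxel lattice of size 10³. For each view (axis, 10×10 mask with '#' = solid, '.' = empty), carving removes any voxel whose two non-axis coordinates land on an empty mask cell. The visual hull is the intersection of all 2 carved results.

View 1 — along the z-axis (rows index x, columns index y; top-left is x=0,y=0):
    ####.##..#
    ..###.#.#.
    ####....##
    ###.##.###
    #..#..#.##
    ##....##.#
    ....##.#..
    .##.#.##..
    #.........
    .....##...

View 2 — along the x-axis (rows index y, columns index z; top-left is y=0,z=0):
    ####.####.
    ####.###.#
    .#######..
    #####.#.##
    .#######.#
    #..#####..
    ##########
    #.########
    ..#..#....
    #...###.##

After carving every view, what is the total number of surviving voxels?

full grid |V| = 1000
V1 z: intersect with XY mask (47 set) -- 470 left
V2 x: intersect with YZ mask (72 set) -- 345 left

345 voxels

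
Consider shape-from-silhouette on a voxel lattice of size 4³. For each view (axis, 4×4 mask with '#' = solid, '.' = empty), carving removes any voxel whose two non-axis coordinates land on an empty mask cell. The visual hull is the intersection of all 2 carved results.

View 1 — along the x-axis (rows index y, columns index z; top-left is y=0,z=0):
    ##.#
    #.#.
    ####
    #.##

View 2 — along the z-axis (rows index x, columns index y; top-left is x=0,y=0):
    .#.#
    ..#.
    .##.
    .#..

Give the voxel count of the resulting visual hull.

before carving: 64 voxels (4×4×4)
after view 1 [x-axis, 12 of 16 cells solid] → remaining = 48
after view 2 [z-axis, 6 of 16 cells solid] → remaining = 17

remaining voxels: 17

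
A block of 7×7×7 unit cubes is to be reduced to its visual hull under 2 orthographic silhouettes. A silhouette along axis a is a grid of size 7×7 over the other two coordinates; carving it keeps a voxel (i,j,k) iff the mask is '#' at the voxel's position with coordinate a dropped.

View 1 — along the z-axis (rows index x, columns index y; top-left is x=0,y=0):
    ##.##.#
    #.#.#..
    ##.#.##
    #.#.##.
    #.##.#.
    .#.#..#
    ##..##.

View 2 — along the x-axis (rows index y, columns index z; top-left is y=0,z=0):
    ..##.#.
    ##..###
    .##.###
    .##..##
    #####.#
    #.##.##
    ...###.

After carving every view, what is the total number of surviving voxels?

before carving: 343 voxels (7×7×7)
V1 z: intersect with XY mask (28 set) -- 196 left
V2 x: intersect with YZ mask (31 set) -- 122 left

122 voxels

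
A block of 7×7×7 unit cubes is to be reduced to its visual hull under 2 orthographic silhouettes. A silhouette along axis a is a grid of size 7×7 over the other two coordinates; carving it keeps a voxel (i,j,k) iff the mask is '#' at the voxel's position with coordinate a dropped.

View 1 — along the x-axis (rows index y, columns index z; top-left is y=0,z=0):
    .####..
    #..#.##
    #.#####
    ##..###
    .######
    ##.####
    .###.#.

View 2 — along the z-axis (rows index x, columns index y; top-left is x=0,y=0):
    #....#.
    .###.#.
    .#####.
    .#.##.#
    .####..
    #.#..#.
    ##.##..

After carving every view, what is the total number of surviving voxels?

|visual hull| = 133

before carving: 343 voxels (7×7×7)
  1. axis=0 (YZ plane), |mask|=35  ⇒  voxels=245
  2. axis=2 (XY plane), |mask|=26  ⇒  voxels=133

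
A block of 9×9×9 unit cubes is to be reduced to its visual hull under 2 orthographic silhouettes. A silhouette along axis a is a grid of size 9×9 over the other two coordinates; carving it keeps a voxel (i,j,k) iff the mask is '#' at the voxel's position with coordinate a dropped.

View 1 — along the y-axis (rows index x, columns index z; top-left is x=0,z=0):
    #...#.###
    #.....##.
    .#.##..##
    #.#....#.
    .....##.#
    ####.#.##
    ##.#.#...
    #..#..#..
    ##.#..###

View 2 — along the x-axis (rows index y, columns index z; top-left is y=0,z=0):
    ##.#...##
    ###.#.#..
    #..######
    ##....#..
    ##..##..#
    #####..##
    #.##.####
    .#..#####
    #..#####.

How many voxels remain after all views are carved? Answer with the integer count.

234 voxels

before carving: 729 voxels (9×9×9)
carve view 1 (along y, XZ-mask fill 39/81): 351 voxels remain
carve view 2 (along x, YZ-mask fill 51/81): 234 voxels remain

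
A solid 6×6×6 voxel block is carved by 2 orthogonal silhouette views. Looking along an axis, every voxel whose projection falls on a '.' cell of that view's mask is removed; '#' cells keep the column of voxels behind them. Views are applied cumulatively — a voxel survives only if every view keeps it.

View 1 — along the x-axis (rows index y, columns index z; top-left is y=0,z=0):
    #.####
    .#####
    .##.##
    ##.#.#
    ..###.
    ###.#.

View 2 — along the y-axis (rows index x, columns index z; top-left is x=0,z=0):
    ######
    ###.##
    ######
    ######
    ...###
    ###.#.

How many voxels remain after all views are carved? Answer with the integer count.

remaining voxels: 126

before carving: 216 voxels (6×6×6)
  1. axis=0 (YZ plane), |mask|=25  ⇒  voxels=150
  2. axis=1 (XZ plane), |mask|=30  ⇒  voxels=126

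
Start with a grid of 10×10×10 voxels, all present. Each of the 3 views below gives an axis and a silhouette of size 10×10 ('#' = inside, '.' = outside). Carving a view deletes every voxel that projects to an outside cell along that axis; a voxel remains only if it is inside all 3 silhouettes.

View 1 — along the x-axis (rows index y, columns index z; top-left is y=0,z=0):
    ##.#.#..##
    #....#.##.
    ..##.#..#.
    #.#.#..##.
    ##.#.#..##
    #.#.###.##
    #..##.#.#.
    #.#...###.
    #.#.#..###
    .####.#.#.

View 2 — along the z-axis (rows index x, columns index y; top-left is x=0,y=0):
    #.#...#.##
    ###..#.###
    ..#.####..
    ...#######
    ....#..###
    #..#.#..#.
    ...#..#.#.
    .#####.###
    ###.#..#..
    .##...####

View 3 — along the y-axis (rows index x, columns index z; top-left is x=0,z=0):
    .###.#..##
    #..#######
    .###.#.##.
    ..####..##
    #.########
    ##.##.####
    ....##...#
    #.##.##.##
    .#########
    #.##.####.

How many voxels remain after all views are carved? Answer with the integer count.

213 voxels

full grid |V| = 1000
[1] x-view keeps 54 columns → grid now 540
[2] z-view keeps 54 columns → grid now 293
[3] y-view keeps 69 columns → grid now 213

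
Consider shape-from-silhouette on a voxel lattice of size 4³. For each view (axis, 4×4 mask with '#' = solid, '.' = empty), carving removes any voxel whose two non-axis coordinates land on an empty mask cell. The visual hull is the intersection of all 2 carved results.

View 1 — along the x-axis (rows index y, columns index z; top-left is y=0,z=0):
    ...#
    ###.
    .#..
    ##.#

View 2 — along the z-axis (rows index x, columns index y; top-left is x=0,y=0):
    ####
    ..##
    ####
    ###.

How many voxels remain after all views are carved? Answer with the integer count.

|visual hull| = 25

start: 4×4×4 = 64 voxels
step 1: project along x, AND mask (8/16) → |grid| = 32
step 2: project along z, AND mask (13/16) → |grid| = 25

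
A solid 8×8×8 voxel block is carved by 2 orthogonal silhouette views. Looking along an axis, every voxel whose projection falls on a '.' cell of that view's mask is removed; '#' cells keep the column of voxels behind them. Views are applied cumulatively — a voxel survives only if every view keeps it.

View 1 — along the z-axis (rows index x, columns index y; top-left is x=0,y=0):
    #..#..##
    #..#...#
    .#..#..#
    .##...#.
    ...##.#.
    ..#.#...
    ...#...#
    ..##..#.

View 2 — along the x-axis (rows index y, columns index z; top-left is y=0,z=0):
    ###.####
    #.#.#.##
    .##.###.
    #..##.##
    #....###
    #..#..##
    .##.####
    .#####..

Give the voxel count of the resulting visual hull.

120 voxels

before carving: 512 voxels (8×8×8)
  1. axis=2 (XY plane), |mask|=23  ⇒  voxels=184
  2. axis=0 (YZ plane), |mask|=41  ⇒  voxels=120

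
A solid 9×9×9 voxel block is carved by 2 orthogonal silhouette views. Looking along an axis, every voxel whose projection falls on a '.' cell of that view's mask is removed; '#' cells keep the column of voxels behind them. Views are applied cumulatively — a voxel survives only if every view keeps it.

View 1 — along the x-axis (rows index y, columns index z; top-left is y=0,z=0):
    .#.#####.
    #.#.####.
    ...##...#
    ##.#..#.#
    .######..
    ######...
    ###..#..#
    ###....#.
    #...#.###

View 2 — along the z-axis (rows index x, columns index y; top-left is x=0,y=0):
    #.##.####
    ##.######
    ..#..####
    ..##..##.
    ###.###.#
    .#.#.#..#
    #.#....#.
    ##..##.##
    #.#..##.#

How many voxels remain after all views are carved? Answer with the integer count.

voxel count = 247

initial block: 9^3 = 729
V1 x: intersect with YZ mask (46 set) -- 414 left
V2 z: intersect with XY mask (49 set) -- 247 left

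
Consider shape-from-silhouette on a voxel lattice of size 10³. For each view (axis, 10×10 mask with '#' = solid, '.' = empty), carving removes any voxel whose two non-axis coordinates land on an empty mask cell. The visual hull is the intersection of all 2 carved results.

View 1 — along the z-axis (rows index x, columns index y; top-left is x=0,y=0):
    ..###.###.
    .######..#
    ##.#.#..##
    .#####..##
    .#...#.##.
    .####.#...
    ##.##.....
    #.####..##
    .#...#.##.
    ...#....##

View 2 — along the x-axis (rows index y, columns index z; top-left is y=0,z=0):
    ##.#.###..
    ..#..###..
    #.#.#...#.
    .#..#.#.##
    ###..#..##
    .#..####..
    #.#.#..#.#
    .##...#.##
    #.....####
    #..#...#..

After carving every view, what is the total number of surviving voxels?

voxel count = 252

full grid |V| = 1000
carve view 1 (along z, XY-mask fill 53/100): 530 voxels remain
carve view 2 (along x, YZ-mask fill 48/100): 252 voxels remain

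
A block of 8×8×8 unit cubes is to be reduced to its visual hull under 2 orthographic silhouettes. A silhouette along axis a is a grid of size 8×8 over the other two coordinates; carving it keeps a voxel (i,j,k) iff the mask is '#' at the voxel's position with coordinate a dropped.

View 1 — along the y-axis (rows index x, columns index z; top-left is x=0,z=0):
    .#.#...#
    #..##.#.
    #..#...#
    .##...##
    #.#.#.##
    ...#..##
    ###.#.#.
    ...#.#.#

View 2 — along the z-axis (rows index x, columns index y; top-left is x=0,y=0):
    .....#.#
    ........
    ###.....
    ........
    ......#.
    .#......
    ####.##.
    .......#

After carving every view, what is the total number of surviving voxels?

full grid |V| = 512
step 1: project along y, AND mask (30/64) → |grid| = 240
step 2: project along z, AND mask (14/64) → |grid| = 56

|visual hull| = 56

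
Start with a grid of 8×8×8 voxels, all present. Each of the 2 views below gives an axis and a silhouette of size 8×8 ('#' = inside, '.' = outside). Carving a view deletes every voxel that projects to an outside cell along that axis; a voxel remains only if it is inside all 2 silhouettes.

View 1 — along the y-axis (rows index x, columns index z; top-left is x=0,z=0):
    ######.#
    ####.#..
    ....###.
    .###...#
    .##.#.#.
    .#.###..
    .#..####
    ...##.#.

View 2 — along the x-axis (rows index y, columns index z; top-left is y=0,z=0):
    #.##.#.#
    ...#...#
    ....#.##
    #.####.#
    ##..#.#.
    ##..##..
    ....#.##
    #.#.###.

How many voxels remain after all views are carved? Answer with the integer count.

before carving: 512 voxels (8×8×8)
after view 1 [y-axis, 35 of 64 cells solid] → remaining = 280
after view 2 [x-axis, 32 of 64 cells solid] → remaining = 136

voxel count = 136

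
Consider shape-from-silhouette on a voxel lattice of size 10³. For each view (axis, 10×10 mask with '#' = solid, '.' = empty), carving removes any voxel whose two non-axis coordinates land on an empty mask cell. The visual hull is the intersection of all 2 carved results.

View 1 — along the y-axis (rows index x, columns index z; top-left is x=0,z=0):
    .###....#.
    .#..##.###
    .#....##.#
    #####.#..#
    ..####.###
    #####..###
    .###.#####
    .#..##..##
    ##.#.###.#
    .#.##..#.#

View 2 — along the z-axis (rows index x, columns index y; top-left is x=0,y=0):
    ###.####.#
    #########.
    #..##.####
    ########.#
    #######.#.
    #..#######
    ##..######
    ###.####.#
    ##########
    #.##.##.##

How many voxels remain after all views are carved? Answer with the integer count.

start: 10×10×10 = 1000 voxels
V1 y: intersect with XZ mask (61 set) -- 610 left
V2 z: intersect with XY mask (82 set) -- 506 left

|visual hull| = 506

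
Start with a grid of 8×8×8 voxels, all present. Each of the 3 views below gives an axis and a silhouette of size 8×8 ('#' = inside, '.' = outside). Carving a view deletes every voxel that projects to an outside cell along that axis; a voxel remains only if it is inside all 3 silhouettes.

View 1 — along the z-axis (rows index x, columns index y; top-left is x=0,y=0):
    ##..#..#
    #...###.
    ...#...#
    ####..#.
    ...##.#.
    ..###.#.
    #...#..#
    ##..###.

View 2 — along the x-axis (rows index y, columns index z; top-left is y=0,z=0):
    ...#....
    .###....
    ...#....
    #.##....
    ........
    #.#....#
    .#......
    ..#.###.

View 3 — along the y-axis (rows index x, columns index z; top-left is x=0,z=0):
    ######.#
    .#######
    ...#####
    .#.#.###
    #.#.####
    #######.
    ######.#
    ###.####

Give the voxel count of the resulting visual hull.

38 voxels

initial block: 8^3 = 512
[1] z-view keeps 30 columns → grid now 240
[2] x-view keeps 16 columns → grid now 51
[3] y-view keeps 51 columns → grid now 38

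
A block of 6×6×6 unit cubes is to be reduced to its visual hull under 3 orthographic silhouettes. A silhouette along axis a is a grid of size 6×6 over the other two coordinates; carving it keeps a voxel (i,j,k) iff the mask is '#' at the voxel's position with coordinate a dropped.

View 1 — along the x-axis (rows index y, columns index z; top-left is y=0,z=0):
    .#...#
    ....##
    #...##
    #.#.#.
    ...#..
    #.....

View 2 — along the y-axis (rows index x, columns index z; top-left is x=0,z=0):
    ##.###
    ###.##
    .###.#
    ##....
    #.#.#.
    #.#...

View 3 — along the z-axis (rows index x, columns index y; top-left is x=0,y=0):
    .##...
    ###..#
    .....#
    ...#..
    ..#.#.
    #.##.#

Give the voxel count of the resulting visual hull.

initial block: 6^3 = 216
carve view 1 (along x, YZ-mask fill 12/36): 72 voxels remain
carve view 2 (along y, XZ-mask fill 21/36): 43 voxels remain
carve view 3 (along z, XY-mask fill 14/36): 20 voxels remain

remaining voxels: 20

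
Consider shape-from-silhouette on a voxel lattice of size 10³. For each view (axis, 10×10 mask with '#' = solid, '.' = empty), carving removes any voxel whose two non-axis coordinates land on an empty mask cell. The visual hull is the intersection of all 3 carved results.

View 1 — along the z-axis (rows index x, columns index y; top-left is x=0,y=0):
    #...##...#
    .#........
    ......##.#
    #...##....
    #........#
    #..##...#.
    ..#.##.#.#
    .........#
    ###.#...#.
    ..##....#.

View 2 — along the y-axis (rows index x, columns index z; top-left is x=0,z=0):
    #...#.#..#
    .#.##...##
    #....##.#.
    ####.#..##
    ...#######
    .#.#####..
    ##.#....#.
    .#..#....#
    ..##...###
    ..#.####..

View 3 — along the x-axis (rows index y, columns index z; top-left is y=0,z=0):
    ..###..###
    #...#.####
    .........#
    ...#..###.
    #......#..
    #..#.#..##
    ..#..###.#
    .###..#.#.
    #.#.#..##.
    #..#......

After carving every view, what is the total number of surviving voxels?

|visual hull| = 66

full grid |V| = 1000
step 1: project along z, AND mask (31/100) → |grid| = 310
step 2: project along y, AND mask (50/100) → |grid| = 155
step 3: project along x, AND mask (41/100) → |grid| = 66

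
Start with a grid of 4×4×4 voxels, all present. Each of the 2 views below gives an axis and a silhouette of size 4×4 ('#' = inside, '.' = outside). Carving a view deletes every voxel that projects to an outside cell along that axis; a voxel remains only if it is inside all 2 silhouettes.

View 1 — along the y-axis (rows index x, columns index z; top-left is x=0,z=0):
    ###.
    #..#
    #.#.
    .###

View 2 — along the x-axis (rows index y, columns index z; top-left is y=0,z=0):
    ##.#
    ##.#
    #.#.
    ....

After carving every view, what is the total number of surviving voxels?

initial block: 4^3 = 64
[1] y-view keeps 10 columns → grid now 40
[2] x-view keeps 8 columns → grid now 20

remaining voxels: 20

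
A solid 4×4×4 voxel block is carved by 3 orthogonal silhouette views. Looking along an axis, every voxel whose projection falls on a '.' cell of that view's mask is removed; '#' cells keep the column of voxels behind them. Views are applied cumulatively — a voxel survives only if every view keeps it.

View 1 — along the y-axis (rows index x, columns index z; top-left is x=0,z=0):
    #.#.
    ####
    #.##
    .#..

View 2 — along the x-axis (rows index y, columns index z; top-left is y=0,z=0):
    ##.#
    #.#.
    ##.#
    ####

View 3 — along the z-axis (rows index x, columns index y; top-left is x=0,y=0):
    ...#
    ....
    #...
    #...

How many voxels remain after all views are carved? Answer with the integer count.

remaining voxels: 5

before carving: 64 voxels (4×4×4)
carve view 1 (along y, XZ-mask fill 10/16): 40 voxels remain
carve view 2 (along x, YZ-mask fill 12/16): 30 voxels remain
carve view 3 (along z, XY-mask fill 3/16): 5 voxels remain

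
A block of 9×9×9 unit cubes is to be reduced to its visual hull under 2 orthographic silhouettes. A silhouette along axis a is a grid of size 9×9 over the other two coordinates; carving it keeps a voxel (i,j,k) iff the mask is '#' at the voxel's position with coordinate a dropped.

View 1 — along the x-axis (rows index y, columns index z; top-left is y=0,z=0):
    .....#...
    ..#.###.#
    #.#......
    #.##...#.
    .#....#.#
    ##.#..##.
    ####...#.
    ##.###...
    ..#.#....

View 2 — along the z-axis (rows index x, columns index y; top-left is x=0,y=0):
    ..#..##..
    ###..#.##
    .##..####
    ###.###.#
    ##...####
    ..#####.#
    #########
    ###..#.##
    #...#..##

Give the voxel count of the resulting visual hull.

186 voxels

before carving: 729 voxels (9×9×9)
after view 1 [x-axis, 32 of 81 cells solid] → remaining = 288
after view 2 [z-axis, 53 of 81 cells solid] → remaining = 186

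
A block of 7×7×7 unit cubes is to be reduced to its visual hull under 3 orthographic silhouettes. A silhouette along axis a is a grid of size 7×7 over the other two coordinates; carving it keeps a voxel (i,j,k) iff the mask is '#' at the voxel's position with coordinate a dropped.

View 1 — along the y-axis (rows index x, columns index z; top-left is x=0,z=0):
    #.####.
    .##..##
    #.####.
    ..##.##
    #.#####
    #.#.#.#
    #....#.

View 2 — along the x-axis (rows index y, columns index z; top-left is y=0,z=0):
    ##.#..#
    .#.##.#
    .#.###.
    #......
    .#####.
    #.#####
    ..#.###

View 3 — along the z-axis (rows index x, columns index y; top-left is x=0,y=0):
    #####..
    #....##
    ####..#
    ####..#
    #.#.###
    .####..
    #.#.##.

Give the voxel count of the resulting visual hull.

71 voxels

before carving: 343 voxels (7×7×7)
V1 y: intersect with XZ mask (30 set) -- 210 left
V2 x: intersect with YZ mask (28 set) -- 117 left
V3 z: intersect with XY mask (31 set) -- 71 left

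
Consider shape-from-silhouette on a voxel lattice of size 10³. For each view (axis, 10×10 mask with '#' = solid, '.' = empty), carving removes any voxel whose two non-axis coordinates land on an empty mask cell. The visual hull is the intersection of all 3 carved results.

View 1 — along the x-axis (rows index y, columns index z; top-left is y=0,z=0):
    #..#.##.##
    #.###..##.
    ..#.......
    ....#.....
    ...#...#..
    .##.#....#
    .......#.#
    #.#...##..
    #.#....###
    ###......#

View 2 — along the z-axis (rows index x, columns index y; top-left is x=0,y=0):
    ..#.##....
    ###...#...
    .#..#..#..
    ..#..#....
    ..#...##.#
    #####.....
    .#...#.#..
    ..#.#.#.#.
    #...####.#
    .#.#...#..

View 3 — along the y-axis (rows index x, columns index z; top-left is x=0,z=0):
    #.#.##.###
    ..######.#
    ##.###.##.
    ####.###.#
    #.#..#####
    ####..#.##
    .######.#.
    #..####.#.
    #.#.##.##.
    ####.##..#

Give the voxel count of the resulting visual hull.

full grid |V| = 1000
after view 1 [x-axis, 35 of 100 cells solid] → remaining = 350
after view 2 [z-axis, 37 of 100 cells solid] → remaining = 123
after view 3 [y-axis, 69 of 100 cells solid] → remaining = 80

80 voxels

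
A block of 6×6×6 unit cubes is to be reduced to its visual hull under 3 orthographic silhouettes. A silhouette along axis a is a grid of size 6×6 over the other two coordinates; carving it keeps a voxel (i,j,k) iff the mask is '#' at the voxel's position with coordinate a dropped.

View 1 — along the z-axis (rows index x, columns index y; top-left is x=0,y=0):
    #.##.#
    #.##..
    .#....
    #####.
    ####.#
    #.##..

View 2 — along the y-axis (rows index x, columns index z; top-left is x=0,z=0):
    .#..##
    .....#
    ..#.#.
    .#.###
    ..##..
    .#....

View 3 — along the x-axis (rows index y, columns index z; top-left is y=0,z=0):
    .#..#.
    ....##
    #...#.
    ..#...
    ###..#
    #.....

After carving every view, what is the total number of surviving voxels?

13 voxels

start: 6×6×6 = 216 voxels
  1. axis=2 (XY plane), |mask|=21  ⇒  voxels=126
  2. axis=1 (XZ plane), |mask|=13  ⇒  voxels=50
  3. axis=0 (YZ plane), |mask|=12  ⇒  voxels=13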